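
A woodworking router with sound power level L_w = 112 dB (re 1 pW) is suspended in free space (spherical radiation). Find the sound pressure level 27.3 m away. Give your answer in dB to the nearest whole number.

The power spreads over a sphere of area 4π·r², so L_p = L_w − 10·log₁₀(4π·r²).
4π·r² = 9366 m², 10·log₁₀ of that is 39.715 dB.
L_p = 112 − 39.715 = 72.28 dB.

72 dB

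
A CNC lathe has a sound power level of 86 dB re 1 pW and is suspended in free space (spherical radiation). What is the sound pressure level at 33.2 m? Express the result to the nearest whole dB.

L_p = L_w − 10·log₁₀(4π·r²) with r = 33.2 m.
4π·r² = 1.385e+04 m², 10·log₁₀ of that is 41.415 dB.
L_p = 86 − 41.415 = 44.59 dB.

45 dB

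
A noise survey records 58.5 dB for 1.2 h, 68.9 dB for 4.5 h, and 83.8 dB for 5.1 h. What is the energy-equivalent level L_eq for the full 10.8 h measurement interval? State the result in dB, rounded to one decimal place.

The energy average is taken in the linear domain: L_eq = 10·log₁₀[(Σ tᵢ·10^(Lᵢ/10))/T], T = 10.8 h.
Σ tᵢ·10^(Lᵢ/10) = 1.2·10^(58.5/10) + 4.5·10^(68.9/10) + 5.1·10^(83.8/10) = 1.259e+09.
L_eq = 10·log₁₀(1.259e+09/10.8) = 80.67 dB.

80.7 dB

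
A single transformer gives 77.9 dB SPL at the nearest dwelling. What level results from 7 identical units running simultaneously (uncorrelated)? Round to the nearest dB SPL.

86 dB SPL

N identical incoherent sources raise the level by 10·log₁₀ N.
L_total = 77.9 + 10·log₁₀(7) = 77.9 + 8.451 = 86.35 dB SPL.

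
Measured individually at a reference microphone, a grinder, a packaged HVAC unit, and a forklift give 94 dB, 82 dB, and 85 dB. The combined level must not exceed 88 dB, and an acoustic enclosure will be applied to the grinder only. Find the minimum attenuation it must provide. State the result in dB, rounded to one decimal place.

12.1 dB

The untreated sources together contribute 10^(82/10) + 10^(85/10) = 4.747e+08, i.e. 86.76 dB.
To meet 88 dB overall, the treated grinder may contribute at most 10^(88/10) − 4.747e+08 = 1.562e+08, i.e. 81.94 dB.
So the grinder must be reduced from 94 to 81.94 dB: IL = 12.06 dB.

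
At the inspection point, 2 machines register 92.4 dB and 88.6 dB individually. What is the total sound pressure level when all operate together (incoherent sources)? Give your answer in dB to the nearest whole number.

For uncorrelated sources the intensities add, so convert each level to linear form, sum, and take 10·log₁₀ of the total.
Σ 10^(L/10) = 10^(92.4/10) + 10^(88.6/10) = 2.462e+09.
L_total = 10·log₁₀(2.462e+09) = 93.91 dB.

94 dB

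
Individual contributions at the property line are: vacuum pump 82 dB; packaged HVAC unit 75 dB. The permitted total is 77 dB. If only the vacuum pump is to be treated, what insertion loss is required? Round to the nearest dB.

9 dB

The untreated sources together contribute 10^(75/10) = 3.162e+07, i.e. 75.00 dB.
To meet 77 dB overall, the treated vacuum pump may contribute at most 10^(77/10) − 3.162e+07 = 1.850e+07, i.e. 72.67 dB.
Required insertion loss = 82 − 72.67 = 9.33 dB.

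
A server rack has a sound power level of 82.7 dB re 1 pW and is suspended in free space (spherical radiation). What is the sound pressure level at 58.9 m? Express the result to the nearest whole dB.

36 dB

Free-field spherical radiation: L_p = L_w − 10·log₁₀(4π·r²), r = 58.9 m.
4π·r² = 4.36e+04 m², 10·log₁₀ of that is 46.394 dB.
L_p = 82.7 − 46.394 = 36.31 dB.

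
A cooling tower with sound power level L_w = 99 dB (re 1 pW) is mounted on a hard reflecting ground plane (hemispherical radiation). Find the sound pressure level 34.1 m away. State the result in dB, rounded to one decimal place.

The power spreads over a hemisphere of area 2π·r², so L_p = L_w − 10·log₁₀(2π·r²).
2π·r² = 7306 m², 10·log₁₀ of that is 38.637 dB.
L_p = 99 − 38.637 = 60.36 dB.

60.4 dB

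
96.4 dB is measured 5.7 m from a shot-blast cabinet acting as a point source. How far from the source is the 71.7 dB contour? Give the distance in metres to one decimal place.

Point-source spreading drops the level by 20·log₁₀(r₂/r₁); inverting, r₂/r₁ = 10^(ΔL/20).
r₂ = 5.7·10^((96.4−71.7)/20) = 5.7·10^(24.7/20) = 97.92 m.

97.9 m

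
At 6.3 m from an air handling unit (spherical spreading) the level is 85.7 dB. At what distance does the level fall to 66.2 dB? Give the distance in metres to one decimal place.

59.5 m

Point-source spreading drops the level by 20·log₁₀(r₂/r₁); inverting, r₂/r₁ = 10^(ΔL/20).
r₂ = 6.3·10^((85.7−66.2)/20) = 6.3·10^(19.5/20) = 59.48 m.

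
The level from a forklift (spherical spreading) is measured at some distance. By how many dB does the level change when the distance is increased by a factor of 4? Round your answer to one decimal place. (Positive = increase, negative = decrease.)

-12.0 dB

Point-source spreading: ΔL = −20·log₁₀(r₂/r₁).
ΔL = −20·log₁₀(4) = -12.04 dB.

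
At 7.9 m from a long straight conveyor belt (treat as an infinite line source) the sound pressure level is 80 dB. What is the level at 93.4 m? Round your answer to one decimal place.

69.3 dB

Line-source attenuation: ΔL = 10·log₁₀(r₂/r₁) = 10·log₁₀(93.4/7.9) = 10.727 dB.
L₂ = 80 − 10·log₁₀(93.4/7.9) = 80 − 10.727 = 69.27 dB.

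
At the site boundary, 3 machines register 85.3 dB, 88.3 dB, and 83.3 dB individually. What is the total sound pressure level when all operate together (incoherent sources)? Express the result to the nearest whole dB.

For uncorrelated sources the intensities add, so convert each level to linear form, sum, and take 10·log₁₀ of the total.
Σ 10^(L/10) = 10^(85.3/10) + 10^(88.3/10) + 10^(83.3/10) = 1.229e+09.
L_total = 10·log₁₀(1.229e+09) = 90.89 dB.

91 dB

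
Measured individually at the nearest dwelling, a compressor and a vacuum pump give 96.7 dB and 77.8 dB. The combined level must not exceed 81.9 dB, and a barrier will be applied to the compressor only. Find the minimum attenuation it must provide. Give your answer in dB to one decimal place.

The untreated sources together contribute 10^(77.8/10) = 6.026e+07, i.e. 77.80 dB.
The limit corresponds to 10^(81.9/10) = 1.549e+08; subtracting the fixed part leaves 9.463e+07 for the compressor, i.e. 79.76 dB.
So the compressor must be reduced from 96.7 to 79.76 dB: IL = 16.94 dB.

16.9 dB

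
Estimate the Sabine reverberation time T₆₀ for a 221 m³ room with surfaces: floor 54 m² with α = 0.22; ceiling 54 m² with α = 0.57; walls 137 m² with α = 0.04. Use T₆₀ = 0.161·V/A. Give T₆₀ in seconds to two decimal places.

0.74 s

A = Σ Sᵢαᵢ = 54·0.22 + 54·0.57 + 137·0.04 = 48.14 m².
T₆₀ = 0.161·V/A = 0.161·221/48.14 = 0.739 s.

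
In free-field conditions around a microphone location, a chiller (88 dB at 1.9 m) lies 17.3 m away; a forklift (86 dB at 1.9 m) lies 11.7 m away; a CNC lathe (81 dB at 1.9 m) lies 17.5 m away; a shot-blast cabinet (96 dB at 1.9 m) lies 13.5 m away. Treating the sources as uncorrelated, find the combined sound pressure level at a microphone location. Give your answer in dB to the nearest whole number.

Apply inverse-square spreading to bring every level to the receiver, then sum 10^(L/10).
chiller: 88 − 20·log₁₀(17.3/1.9) = 88 − 19.19 = 68.81 dB.
forklift: 86 − 20·log₁₀(11.7/1.9) = 86 − 15.79 = 70.21 dB.
CNC lathe: 81 − 20·log₁₀(17.5/1.9) = 81 − 19.29 = 61.71 dB.
shot-blast cabinet: 96 − 20·log₁₀(13.5/1.9) = 96 − 17.03 = 78.97 dB.
Σ 10^(L/10) = 9.845e+07 → L_total = 10·log₁₀(9.845e+07) = 79.93 dB.

80 dB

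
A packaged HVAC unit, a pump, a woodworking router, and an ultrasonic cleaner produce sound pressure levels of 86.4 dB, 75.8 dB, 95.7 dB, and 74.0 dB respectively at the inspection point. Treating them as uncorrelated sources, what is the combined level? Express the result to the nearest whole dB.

96 dB

Incoherent sources combine by intensity addition: L_total = 10·log₁₀(Σ 10^(L_i/10)).
Σ 10^(L/10) = 10^(86.4/10) + 10^(75.8/10) + 10^(95.7/10) + 10^(74.0/10) = 4.215e+09.
L_total = 10·log₁₀(4.215e+09) = 96.25 dB.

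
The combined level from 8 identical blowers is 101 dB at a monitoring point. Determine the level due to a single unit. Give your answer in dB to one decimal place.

For N identical incoherent sources L_total = L₁ + 10·log₁₀ N, so L₁ = 101 − 10·log₁₀(8) = 101 − 9.031.

92.0 dB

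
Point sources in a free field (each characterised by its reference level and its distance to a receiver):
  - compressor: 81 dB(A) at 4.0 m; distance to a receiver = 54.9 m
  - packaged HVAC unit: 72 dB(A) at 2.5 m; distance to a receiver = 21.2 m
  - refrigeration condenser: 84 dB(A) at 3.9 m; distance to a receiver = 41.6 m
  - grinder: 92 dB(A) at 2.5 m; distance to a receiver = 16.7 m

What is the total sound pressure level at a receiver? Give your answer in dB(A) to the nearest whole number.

Propagate each source to the receiver with L = L_ref − 20·log₁₀(r/r_ref), then add intensities.
compressor: 81 − 20·log₁₀(54.9/4.0) = 81 − 22.75 = 58.25 dB(A).
packaged HVAC unit: 72 − 20·log₁₀(21.2/2.5) = 72 − 18.57 = 53.43 dB(A).
refrigeration condenser: 84 − 20·log₁₀(41.6/3.9) = 84 − 20.56 = 63.44 dB(A).
grinder: 92 − 20·log₁₀(16.7/2.5) = 92 − 16.50 = 75.50 dB(A).
Σ 10^(L/10) = 3.861e+07 → L_total = 10·log₁₀(3.861e+07) = 75.87 dB(A).

76 dB(A)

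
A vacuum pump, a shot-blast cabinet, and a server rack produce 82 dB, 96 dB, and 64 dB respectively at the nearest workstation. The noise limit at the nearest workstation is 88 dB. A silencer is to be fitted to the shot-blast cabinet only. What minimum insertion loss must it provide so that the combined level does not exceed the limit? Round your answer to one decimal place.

Fixed contribution from the other sources: Σ 10^(L/10) = 10^(82/10) + 10^(64/10) = 1.610e+08 (82.07 dB).
The limit corresponds to 10^(88/10) = 6.310e+08; subtracting the fixed part leaves 4.700e+08 for the shot-blast cabinet, i.e. 86.72 dB.
Required insertion loss = 96 − 86.72 = 9.28 dB.

9.3 dB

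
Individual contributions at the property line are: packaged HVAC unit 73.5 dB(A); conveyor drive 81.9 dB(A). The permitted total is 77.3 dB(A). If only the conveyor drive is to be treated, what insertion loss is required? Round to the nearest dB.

Fixed contribution from the other source: Σ 10^(L/10) = 10^(73.5/10) = 2.239e+07 (73.50 dB(A)).
The limit corresponds to 10^(77.3/10) = 5.370e+07; subtracting the fixed part leaves 3.132e+07 for the conveyor drive, i.e. 74.96 dB(A).
So the conveyor drive must be reduced from 81.9 to 74.96 dB(A): IL = 6.94 dB.

7 dB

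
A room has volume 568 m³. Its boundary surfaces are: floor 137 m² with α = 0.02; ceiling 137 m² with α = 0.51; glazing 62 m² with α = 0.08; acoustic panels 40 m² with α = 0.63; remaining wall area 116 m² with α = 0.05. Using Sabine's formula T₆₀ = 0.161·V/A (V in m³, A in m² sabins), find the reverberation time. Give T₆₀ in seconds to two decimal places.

Total absorption A = 137·0.02 + 137·0.51 + 62·0.08 + 40·0.63 + 116·0.05 = 108.57 m² sabins.
T₆₀ = 0.161 × 568 / 108.57 = 0.842 s.

0.84 s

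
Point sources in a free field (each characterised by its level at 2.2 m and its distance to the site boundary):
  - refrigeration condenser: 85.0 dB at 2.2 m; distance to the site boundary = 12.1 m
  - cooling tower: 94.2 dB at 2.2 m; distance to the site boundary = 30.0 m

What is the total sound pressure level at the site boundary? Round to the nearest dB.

74 dB

Propagate each source to the receiver with L = L_ref − 20·log₁₀(r/r_ref), then add intensities.
refrigeration condenser: 85.0 − 20·log₁₀(12.1/2.2) = 85.0 − 14.81 = 70.19 dB.
cooling tower: 94.2 − 20·log₁₀(30.0/2.2) = 94.2 − 22.69 = 71.51 dB.
Σ 10^(L/10) = 2.460e+07 → L_total = 10·log₁₀(2.460e+07) = 73.91 dB.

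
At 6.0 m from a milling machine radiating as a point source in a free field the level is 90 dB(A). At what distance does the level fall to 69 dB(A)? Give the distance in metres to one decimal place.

67.3 m

For a point source L₁ − L₂ = 20·log₁₀(r₂/r₁), so r₂ = r₁·10^((L₁−L₂)/20).
r₂ = 6.0·10^((90−69)/20) = 6.0·10^(21.0/20) = 67.32 m.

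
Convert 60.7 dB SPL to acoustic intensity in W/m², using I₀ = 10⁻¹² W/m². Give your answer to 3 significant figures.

I = I₀·10^(L/10) = 10⁻¹² × 10^(60.7/10) = 10^(-5.930).

1.17e-06 W/m²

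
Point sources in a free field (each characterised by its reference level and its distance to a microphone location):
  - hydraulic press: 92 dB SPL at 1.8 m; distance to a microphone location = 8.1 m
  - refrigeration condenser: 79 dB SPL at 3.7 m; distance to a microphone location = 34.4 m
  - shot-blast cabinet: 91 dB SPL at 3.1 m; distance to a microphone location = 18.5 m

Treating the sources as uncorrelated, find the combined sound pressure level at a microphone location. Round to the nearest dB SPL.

81 dB SPL

First find each source's level at the receiver (point-source: −20·log₁₀(r/r_ref)), then combine on an intensity basis.
hydraulic press: 92 − 20·log₁₀(8.1/1.8) = 92 − 13.06 = 78.94 dB SPL.
refrigeration condenser: 79 − 20·log₁₀(34.4/3.7) = 79 − 19.37 = 59.63 dB SPL.
shot-blast cabinet: 91 − 20·log₁₀(18.5/3.1) = 91 − 15.52 = 75.48 dB SPL.
Σ 10^(L/10) = 1.145e+08 → L_total = 10·log₁₀(1.145e+08) = 80.59 dB SPL.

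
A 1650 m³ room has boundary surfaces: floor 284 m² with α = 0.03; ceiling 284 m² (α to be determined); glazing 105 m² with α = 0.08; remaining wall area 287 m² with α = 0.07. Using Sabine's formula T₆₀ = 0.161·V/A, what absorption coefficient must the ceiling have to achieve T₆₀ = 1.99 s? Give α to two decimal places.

0.34

Required total absorption A = 0.161·1650/1.99 = 133.49 m².
Absorption from the other surfaces = 284·0.03 + 105·0.08 + 287·0.07 = 37.01 m², so the ceiling must supply 96.48 m² over 284 m².
α = 96.48/284 = 0.340.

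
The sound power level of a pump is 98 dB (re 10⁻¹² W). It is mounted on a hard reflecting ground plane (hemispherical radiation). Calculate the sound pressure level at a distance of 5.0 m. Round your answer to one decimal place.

76.0 dB

L_p = L_w − 10·log₁₀(2π·r²) with r = 5.0 m.
2π·r² = 157.1 m², 10·log₁₀ of that is 21.961 dB.
L_p = 98 − 21.961 = 76.04 dB.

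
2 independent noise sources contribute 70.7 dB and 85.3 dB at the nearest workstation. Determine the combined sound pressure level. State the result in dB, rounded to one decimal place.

85.4 dB

For uncorrelated sources the intensities add, so convert each level to linear form, sum, and take 10·log₁₀ of the total.
Σ 10^(L/10) = 10^(70.7/10) + 10^(85.3/10) = 3.506e+08.
L_total = 10·log₁₀(3.506e+08) = 85.45 dB.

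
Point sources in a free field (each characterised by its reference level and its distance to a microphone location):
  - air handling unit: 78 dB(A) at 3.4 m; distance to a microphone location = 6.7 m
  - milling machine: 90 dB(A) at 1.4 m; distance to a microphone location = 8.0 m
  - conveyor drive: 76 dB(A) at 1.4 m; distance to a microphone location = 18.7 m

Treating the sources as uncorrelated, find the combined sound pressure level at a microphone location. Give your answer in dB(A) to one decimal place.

Propagate each source to the receiver with L = L_ref − 20·log₁₀(r/r_ref), then add intensities.
air handling unit: 78 − 20·log₁₀(6.7/3.4) = 78 − 5.89 = 72.11 dB(A).
milling machine: 90 − 20·log₁₀(8.0/1.4) = 90 − 15.14 = 74.86 dB(A).
conveyor drive: 76 − 20·log₁₀(18.7/1.4) = 76 − 22.51 = 53.49 dB(A).
Σ 10^(L/10) = 4.710e+07 → L_total = 10·log₁₀(4.710e+07) = 76.73 dB(A).

76.7 dB(A)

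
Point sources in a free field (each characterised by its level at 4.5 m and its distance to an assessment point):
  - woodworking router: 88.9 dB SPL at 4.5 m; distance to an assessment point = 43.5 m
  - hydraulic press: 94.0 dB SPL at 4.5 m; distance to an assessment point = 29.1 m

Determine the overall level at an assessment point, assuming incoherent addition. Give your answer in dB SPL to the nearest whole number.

Propagate each source to the receiver with L = L_ref − 20·log₁₀(r/r_ref), then add intensities.
woodworking router: 88.9 − 20·log₁₀(43.5/4.5) = 88.9 − 19.71 = 69.19 dB SPL.
hydraulic press: 94.0 − 20·log₁₀(29.1/4.5) = 94.0 − 16.21 = 77.79 dB SPL.
Σ 10^(L/10) = 6.837e+07 → L_total = 10·log₁₀(6.837e+07) = 78.35 dB SPL.

78 dB SPL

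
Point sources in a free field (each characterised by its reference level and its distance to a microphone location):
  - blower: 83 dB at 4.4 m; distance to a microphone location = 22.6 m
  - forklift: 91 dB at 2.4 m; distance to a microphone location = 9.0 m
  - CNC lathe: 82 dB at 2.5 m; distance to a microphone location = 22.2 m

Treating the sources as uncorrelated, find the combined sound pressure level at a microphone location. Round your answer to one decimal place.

Apply inverse-square spreading to bring every level to the receiver, then sum 10^(L/10).
blower: 83 − 20·log₁₀(22.6/4.4) = 83 − 14.21 = 68.79 dB.
forklift: 91 − 20·log₁₀(9.0/2.4) = 91 − 11.48 = 79.52 dB.
CNC lathe: 82 − 20·log₁₀(22.2/2.5) = 82 − 18.97 = 63.03 dB.
Σ 10^(L/10) = 9.910e+07 → L_total = 10·log₁₀(9.910e+07) = 79.96 dB.

80.0 dB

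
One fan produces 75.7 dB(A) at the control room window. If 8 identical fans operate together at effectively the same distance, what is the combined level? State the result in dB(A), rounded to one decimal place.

84.7 dB(A)

With 8 equal, uncorrelated contributions the intensity is 8× that of one unit, giving a rise of 10·log₁₀ 8.
L_total = 75.7 + 10·log₁₀(8) = 75.7 + 9.031 = 84.73 dB(A).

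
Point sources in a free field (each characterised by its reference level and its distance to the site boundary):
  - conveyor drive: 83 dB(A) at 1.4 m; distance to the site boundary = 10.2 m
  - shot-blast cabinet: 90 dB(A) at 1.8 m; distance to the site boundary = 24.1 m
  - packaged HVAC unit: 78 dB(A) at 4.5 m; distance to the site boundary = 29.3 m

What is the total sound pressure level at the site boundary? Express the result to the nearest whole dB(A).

Apply inverse-square spreading to bring every level to the receiver, then sum 10^(L/10).
conveyor drive: 83 − 20·log₁₀(10.2/1.4) = 83 − 17.25 = 65.75 dB(A).
shot-blast cabinet: 90 − 20·log₁₀(24.1/1.8) = 90 − 22.53 = 67.47 dB(A).
packaged HVAC unit: 78 − 20·log₁₀(29.3/4.5) = 78 − 16.27 = 61.73 dB(A).
Σ 10^(L/10) = 1.083e+07 → L_total = 10·log₁₀(1.083e+07) = 70.34 dB(A).

70 dB(A)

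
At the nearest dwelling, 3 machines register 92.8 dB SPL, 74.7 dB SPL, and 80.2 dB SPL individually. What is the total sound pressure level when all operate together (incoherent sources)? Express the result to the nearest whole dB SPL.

93 dB SPL

Incoherent sources combine by intensity addition: L_total = 10·log₁₀(Σ 10^(L_i/10)).
Σ 10^(L/10) = 10^(92.8/10) + 10^(74.7/10) + 10^(80.2/10) = 2.040e+09.
L_total = 10·log₁₀(2.040e+09) = 93.10 dB SPL.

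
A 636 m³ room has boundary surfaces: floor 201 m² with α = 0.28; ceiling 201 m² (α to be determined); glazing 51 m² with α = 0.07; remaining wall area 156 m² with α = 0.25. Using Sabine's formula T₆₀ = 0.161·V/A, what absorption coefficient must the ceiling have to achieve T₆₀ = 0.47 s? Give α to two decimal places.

A = 0.161·V/T₆₀ = 0.161·636/0.47 = 217.86 m² sabins.
Absorption from the other surfaces = 201·0.28 + 51·0.07 + 156·0.25 = 98.85 m², so the ceiling must supply 119.01 m² over 201 m².
α = 119.01/201 = 0.592.

0.59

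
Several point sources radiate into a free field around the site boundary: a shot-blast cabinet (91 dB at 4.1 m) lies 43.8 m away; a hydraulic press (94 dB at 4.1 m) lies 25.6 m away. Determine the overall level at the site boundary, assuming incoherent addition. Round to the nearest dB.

79 dB

First find each source's level at the receiver (point-source: −20·log₁₀(r/r_ref)), then combine on an intensity basis.
shot-blast cabinet: 91 − 20·log₁₀(43.8/4.1) = 91 − 20.57 = 70.43 dB.
hydraulic press: 94 − 20·log₁₀(25.6/4.1) = 94 − 15.91 = 78.09 dB.
Σ 10^(L/10) = 7.546e+07 → L_total = 10·log₁₀(7.546e+07) = 78.78 dB.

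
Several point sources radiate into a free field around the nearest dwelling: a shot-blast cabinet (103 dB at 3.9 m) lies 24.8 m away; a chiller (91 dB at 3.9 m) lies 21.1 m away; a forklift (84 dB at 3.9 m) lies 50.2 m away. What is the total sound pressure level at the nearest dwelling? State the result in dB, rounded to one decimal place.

87.3 dB

Propagate each source to the receiver with L = L_ref − 20·log₁₀(r/r_ref), then add intensities.
shot-blast cabinet: 103 − 20·log₁₀(24.8/3.9) = 103 − 16.07 = 86.93 dB.
chiller: 91 − 20·log₁₀(21.1/3.9) = 91 − 14.66 = 76.34 dB.
forklift: 84 − 20·log₁₀(50.2/3.9) = 84 − 22.19 = 61.81 dB.
Σ 10^(L/10) = 5.380e+08 → L_total = 10·log₁₀(5.380e+08) = 87.31 dB.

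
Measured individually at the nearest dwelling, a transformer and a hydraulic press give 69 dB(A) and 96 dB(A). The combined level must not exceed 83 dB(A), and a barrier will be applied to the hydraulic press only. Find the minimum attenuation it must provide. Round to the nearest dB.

Everything except the hydraulic press sums to 10^(69/10) = 7.943e+06 in linear terms, 69.00 dB(A).
To meet 83 dB(A) overall, the treated hydraulic press may contribute at most 10^(83/10) − 7.943e+06 = 1.916e+08, i.e. 82.82 dB(A).
So the hydraulic press must be reduced from 96 to 82.82 dB(A): IL = 13.18 dB.

13 dB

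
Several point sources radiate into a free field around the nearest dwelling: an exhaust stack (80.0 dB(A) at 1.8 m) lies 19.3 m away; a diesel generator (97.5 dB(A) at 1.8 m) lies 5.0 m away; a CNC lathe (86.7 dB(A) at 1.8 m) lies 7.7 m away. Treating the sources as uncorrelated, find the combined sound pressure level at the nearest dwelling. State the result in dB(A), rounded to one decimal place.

88.8 dB(A)

Propagate each source to the receiver with L = L_ref − 20·log₁₀(r/r_ref), then add intensities.
exhaust stack: 80.0 − 20·log₁₀(19.3/1.8) = 80.0 − 20.61 = 59.39 dB(A).
diesel generator: 97.5 − 20·log₁₀(5.0/1.8) = 97.5 − 8.87 = 88.63 dB(A).
CNC lathe: 86.7 − 20·log₁₀(7.7/1.8) = 86.7 − 12.62 = 74.08 dB(A).
Σ 10^(L/10) = 7.552e+08 → L_total = 10·log₁₀(7.552e+08) = 88.78 dB(A).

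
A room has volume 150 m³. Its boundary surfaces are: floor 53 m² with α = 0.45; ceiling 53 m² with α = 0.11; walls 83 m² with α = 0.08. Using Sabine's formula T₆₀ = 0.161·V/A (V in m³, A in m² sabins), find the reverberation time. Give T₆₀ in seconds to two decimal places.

0.66 s

Summing Sᵢαᵢ: 53·0.45 + 53·0.11 + 83·0.08 = 36.32 m².
T₆₀ = 0.161 × 150 / 36.32 = 0.665 s.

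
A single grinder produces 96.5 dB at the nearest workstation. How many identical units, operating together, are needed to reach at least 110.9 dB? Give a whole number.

28

The shortfall is 110.9 − 96.5 = 14.4 dB, and N units add 10·log₁₀ N, so need 10·log₁₀ N ≥ 14.4.
N ≥ 10^(14.4/10) = 27.542, so N = 28.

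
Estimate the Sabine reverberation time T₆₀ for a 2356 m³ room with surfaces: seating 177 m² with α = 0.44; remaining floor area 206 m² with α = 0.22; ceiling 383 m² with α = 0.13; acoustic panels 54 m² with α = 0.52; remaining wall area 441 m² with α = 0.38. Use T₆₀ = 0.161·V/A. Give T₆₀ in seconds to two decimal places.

A = Σ Sᵢαᵢ = 177·0.44 + 206·0.22 + 383·0.13 + 54·0.52 + 441·0.38 = 368.65 m².
T₆₀ = 0.161 × 2356 / 368.65 = 1.029 s.

1.03 s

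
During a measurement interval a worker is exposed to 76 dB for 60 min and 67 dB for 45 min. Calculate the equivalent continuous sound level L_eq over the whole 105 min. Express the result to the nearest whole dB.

Weight each interval's intensity by its duration and average over T = 105 min:
Σ tᵢ·10^(Lᵢ/10) = 60·10^(76/10) + 45·10^(67/10) = 2.614e+09.
L_eq = 10·log₁₀(2.614e+09/105) = 73.96 dB.

74 dB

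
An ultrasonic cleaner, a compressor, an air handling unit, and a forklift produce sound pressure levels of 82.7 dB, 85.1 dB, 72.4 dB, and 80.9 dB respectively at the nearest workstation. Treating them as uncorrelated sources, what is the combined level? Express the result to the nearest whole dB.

88 dB

Incoherent sources combine by intensity addition: L_total = 10·log₁₀(Σ 10^(L_i/10)).
Σ 10^(L/10) = 10^(82.7/10) + 10^(85.1/10) + 10^(72.4/10) + 10^(80.9/10) = 6.502e+08.
L_total = 10·log₁₀(6.502e+08) = 88.13 dB.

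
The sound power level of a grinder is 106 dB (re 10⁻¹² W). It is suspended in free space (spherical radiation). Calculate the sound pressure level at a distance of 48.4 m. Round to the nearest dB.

61 dB

L_p = L_w − 10·log₁₀(4π·r²) with r = 48.4 m.
4π·r² = 2.944e+04 m², 10·log₁₀ of that is 44.689 dB.
L_p = 106 − 44.689 = 61.31 dB.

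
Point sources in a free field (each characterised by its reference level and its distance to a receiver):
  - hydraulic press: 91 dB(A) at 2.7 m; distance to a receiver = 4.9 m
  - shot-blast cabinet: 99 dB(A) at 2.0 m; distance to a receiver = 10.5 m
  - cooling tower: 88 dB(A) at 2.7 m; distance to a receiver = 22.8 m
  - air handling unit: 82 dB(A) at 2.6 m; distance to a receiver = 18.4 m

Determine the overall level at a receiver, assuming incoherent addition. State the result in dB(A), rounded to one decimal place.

Propagate each source to the receiver with L = L_ref − 20·log₁₀(r/r_ref), then add intensities.
hydraulic press: 91 − 20·log₁₀(4.9/2.7) = 91 − 5.18 = 85.82 dB(A).
shot-blast cabinet: 99 − 20·log₁₀(10.5/2.0) = 99 − 14.40 = 84.60 dB(A).
cooling tower: 88 − 20·log₁₀(22.8/2.7) = 88 − 18.53 = 69.47 dB(A).
air handling unit: 82 − 20·log₁₀(18.4/2.6) = 82 − 17.00 = 65.00 dB(A).
Σ 10^(L/10) = 6.824e+08 → L_total = 10·log₁₀(6.824e+08) = 88.34 dB(A).

88.3 dB(A)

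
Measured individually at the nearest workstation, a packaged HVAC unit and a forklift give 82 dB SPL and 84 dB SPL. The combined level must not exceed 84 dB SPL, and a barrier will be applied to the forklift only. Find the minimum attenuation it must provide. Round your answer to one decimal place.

The untreated sources together contribute 10^(82/10) = 1.585e+08, i.e. 82.00 dB SPL.
To meet 84 dB SPL overall, the treated forklift may contribute at most 10^(84/10) − 1.585e+08 = 9.270e+07, i.e. 79.67 dB SPL.
So the forklift must be reduced from 84 to 79.67 dB SPL: IL = 4.33 dB.

4.3 dB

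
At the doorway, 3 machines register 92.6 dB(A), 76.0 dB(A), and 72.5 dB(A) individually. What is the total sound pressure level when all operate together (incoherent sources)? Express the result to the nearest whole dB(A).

93 dB(A)

Incoherent sources combine by intensity addition: L_total = 10·log₁₀(Σ 10^(L_i/10)).
Σ 10^(L/10) = 10^(92.6/10) + 10^(76.0/10) + 10^(72.5/10) = 1.877e+09.
L_total = 10·log₁₀(1.877e+09) = 92.74 dB(A).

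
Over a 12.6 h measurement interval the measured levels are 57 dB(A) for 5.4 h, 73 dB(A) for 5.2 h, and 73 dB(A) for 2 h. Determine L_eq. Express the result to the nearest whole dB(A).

71 dB(A)

Weight each interval's intensity by its duration and average over T = 12.6 h:
Σ tᵢ·10^(Lᵢ/10) = 5.4·10^(57/10) + 5.2·10^(73/10) + 2·10^(73/10) = 1.464e+08.
L_eq = 10·log₁₀(1.464e+08/12.6) = 70.65 dB(A).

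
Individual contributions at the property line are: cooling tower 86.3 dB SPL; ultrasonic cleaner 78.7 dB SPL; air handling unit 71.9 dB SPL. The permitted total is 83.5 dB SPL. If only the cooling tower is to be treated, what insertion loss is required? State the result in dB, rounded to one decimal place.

5.0 dB

The untreated sources together contribute 10^(78.7/10) + 10^(71.9/10) = 8.962e+07, i.e. 79.52 dB SPL.
To meet 83.5 dB SPL overall, the treated cooling tower may contribute at most 10^(83.5/10) − 8.962e+07 = 1.343e+08, i.e. 81.28 dB SPL.
Required insertion loss = 86.3 − 81.28 = 5.02 dB.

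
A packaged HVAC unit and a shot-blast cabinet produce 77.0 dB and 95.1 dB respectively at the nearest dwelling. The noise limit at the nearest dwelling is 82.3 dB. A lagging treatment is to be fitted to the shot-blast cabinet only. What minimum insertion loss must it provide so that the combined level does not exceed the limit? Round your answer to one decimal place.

14.3 dB

Everything except the shot-blast cabinet sums to 10^(77.0/10) = 5.012e+07 in linear terms, 77.00 dB.
The limit corresponds to 10^(82.3/10) = 1.698e+08; subtracting the fixed part leaves 1.197e+08 for the shot-blast cabinet, i.e. 80.78 dB.
Required insertion loss = 95.1 − 80.78 = 14.32 dB.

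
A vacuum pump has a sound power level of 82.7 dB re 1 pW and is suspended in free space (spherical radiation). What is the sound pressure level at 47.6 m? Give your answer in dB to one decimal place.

The power spreads over a sphere of area 4π·r², so L_p = L_w − 10·log₁₀(4π·r²).
4π·r² = 2.847e+04 m², 10·log₁₀ of that is 44.544 dB.
L_p = 82.7 − 44.544 = 38.16 dB.

38.2 dB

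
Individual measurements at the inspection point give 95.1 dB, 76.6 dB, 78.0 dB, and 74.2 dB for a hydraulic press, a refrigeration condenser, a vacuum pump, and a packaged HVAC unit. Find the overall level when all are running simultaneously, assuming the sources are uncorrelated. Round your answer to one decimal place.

95.3 dB

For uncorrelated sources the intensities add, so convert each level to linear form, sum, and take 10·log₁₀ of the total.
Σ 10^(L/10) = 10^(95.1/10) + 10^(76.6/10) + 10^(78.0/10) + 10^(74.2/10) = 3.371e+09.
L_total = 10·log₁₀(3.371e+09) = 95.28 dB.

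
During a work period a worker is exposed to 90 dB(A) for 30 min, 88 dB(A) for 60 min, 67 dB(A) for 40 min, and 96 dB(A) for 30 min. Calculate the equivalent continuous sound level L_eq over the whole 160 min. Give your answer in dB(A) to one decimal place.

90.7 dB(A)

Weight each interval's intensity by its duration and average over T = 160 min:
Σ tᵢ·10^(Lᵢ/10) = 30·10^(90/10) + 60·10^(88/10) + 40·10^(67/10) + 30·10^(96/10) = 1.875e+11.
L_eq = 10·log₁₀(1.875e+11/160) = 90.69 dB(A).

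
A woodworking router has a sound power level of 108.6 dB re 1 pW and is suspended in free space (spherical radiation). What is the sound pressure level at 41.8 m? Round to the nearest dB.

Free-field spherical radiation: L_p = L_w − 10·log₁₀(4π·r²), r = 41.8 m.
4π·r² = 2.196e+04 m², 10·log₁₀ of that is 43.416 dB.
L_p = 108.6 − 43.416 = 65.18 dB.

65 dB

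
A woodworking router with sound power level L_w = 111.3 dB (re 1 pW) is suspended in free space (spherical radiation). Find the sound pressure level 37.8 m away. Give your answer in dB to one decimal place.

68.8 dB

Free-field spherical radiation: L_p = L_w − 10·log₁₀(4π·r²), r = 37.8 m.
4π·r² = 1.796e+04 m², 10·log₁₀ of that is 42.542 dB.
L_p = 111.3 − 42.542 = 68.76 dB.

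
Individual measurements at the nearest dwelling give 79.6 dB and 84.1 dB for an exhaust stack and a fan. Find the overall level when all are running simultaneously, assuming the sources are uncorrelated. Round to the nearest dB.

85 dB

Incoherent sources combine by intensity addition: L_total = 10·log₁₀(Σ 10^(L_i/10)).
Σ 10^(L/10) = 10^(79.6/10) + 10^(84.1/10) = 3.482e+08.
L_total = 10·log₁₀(3.482e+08) = 85.42 dB.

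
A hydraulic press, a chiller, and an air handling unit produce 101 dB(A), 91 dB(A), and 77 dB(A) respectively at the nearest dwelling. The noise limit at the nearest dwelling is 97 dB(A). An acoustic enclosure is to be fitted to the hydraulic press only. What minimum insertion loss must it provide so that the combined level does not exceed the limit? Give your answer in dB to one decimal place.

Fixed contribution from the other sources: Σ 10^(L/10) = 10^(91/10) + 10^(77/10) = 1.309e+09 (91.17 dB(A)).
To meet 97 dB(A) overall, the treated hydraulic press may contribute at most 10^(97/10) − 1.309e+09 = 3.703e+09, i.e. 95.69 dB(A).
So the hydraulic press must be reduced from 101 to 95.69 dB(A): IL = 5.31 dB.

5.3 dB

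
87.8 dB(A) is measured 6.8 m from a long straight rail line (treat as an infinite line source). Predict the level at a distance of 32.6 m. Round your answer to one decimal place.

For a line source, L₂ = L₁ − 10·log₁₀(r₂/r₁).
L₂ = 87.8 − 10·log₁₀(32.6/6.8) = 87.8 − 6.807 = 80.99 dB(A).

81.0 dB(A)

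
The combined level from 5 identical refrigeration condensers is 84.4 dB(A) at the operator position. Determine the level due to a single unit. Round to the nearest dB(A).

For N identical incoherent sources L_total = L₁ + 10·log₁₀ N, so L₁ = 84.4 − 10·log₁₀(5) = 84.4 − 6.990.

77 dB(A)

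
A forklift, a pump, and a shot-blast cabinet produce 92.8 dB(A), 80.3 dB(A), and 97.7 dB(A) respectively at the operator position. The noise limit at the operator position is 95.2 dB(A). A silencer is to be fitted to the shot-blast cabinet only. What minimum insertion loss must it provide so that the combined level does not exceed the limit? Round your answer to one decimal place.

6.6 dB

Everything except the shot-blast cabinet sums to 10^(92.8/10) + 10^(80.3/10) = 2.013e+09 in linear terms, 93.04 dB(A).
To meet 95.2 dB(A) overall, the treated shot-blast cabinet may contribute at most 10^(95.2/10) − 2.013e+09 = 1.299e+09, i.e. 91.14 dB(A).
Required insertion loss = 97.7 − 91.14 = 6.56 dB.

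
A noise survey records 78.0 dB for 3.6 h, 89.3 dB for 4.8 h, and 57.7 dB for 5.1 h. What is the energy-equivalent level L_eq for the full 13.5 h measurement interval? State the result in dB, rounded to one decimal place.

85.0 dB

Weight each interval's intensity by its duration and average over T = 13.5 h:
Σ tᵢ·10^(Lᵢ/10) = 3.6·10^(78.0/10) + 4.8·10^(89.3/10) + 5.1·10^(57.7/10) = 4.316e+09.
L_eq = 10·log₁₀(4.316e+09/13.5) = 85.05 dB.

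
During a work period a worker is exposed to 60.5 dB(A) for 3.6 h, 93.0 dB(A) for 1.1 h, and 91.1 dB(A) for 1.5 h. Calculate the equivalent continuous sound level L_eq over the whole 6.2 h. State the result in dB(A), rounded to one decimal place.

L_eq = 10·log₁₀[(1/T)·Σ tᵢ·10^(Lᵢ/10)] with T = 6.2 h.
Σ tᵢ·10^(Lᵢ/10) = 3.6·10^(60.5/10) + 1.1·10^(93.0/10) + 1.5·10^(91.1/10) = 4.131e+09.
L_eq = 10·log₁₀(4.131e+09/6.2) = 88.24 dB(A).

88.2 dB(A)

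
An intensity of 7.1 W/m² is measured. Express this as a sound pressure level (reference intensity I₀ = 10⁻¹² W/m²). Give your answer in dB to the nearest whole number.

L = 10·log₁₀(I/I₀) = 10·log₁₀(7.1/10⁻¹²) = 10·log₁₀(7.1×10^12).
L = 10·(0.8513 + 12) = 128.51 dB.

129 dB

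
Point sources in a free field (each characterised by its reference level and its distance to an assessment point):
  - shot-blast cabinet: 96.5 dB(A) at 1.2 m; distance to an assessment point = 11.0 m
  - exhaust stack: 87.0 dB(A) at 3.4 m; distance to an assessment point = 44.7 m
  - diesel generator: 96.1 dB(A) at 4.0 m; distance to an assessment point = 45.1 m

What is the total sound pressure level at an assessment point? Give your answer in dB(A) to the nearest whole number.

79 dB(A)

Apply inverse-square spreading to bring every level to the receiver, then sum 10^(L/10).
shot-blast cabinet: 96.5 − 20·log₁₀(11.0/1.2) = 96.5 − 19.24 = 77.26 dB(A).
exhaust stack: 87.0 − 20·log₁₀(44.7/3.4) = 87.0 − 22.38 = 64.62 dB(A).
diesel generator: 96.1 − 20·log₁₀(45.1/4.0) = 96.1 − 21.04 = 75.06 dB(A).
Σ 10^(L/10) = 8.810e+07 → L_total = 10·log₁₀(8.810e+07) = 79.45 dB(A).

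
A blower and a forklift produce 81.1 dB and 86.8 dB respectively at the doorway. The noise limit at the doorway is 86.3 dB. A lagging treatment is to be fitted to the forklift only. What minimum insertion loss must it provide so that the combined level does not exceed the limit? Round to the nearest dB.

2 dB

Everything except the forklift sums to 10^(81.1/10) = 1.288e+08 in linear terms, 81.10 dB.
To meet 86.3 dB overall, the treated forklift may contribute at most 10^(86.3/10) − 1.288e+08 = 2.978e+08, i.e. 84.74 dB.
So the forklift must be reduced from 86.8 to 84.74 dB: IL = 2.06 dB.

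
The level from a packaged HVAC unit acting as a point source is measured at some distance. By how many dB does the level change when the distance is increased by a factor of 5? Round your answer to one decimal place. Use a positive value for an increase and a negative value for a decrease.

A point source loses 6 dB per doubling of distance; generally ΔL = −20·log₁₀(r₂/r₁).
ΔL = −20·log₁₀(5) = -13.98 dB.

-14.0 dB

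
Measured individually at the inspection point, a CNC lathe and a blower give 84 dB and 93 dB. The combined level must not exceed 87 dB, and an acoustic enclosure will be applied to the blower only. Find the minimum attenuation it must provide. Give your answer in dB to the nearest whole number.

Everything except the blower sums to 10^(84/10) = 2.512e+08 in linear terms, 84.00 dB.
The limit corresponds to 10^(87/10) = 5.012e+08; subtracting the fixed part leaves 2.500e+08 for the blower, i.e. 83.98 dB.
Required insertion loss = 93 − 83.98 = 9.02 dB.

9 dB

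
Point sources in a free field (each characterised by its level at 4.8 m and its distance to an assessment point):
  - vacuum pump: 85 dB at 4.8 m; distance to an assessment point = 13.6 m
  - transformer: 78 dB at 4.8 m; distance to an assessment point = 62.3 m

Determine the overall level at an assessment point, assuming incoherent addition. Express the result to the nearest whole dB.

76 dB

Propagate each source to the receiver with L = L_ref − 20·log₁₀(r/r_ref), then add intensities.
vacuum pump: 85 − 20·log₁₀(13.6/4.8) = 85 − 9.05 = 75.95 dB.
transformer: 78 − 20·log₁₀(62.3/4.8) = 78 − 22.26 = 55.74 dB.
Σ 10^(L/10) = 3.977e+07 → L_total = 10·log₁₀(3.977e+07) = 76.00 dB.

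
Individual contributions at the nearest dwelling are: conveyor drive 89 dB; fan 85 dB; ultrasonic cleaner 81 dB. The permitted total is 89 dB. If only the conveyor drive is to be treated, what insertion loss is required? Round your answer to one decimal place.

Everything except the conveyor drive sums to 10^(85/10) + 10^(81/10) = 4.421e+08 in linear terms, 86.46 dB.
To meet 89 dB overall, the treated conveyor drive may contribute at most 10^(89/10) − 4.421e+08 = 3.522e+08, i.e. 85.47 dB.
Required insertion loss = 89 − 85.47 = 3.53 dB.

3.5 dB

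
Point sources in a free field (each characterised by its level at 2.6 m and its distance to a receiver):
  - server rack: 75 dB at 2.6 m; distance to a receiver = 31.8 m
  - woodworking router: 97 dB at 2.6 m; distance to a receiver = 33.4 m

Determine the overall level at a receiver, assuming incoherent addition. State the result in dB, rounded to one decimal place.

74.9 dB

First find each source's level at the receiver (point-source: −20·log₁₀(r/r_ref)), then combine on an intensity basis.
server rack: 75 − 20·log₁₀(31.8/2.6) = 75 − 21.75 = 53.25 dB.
woodworking router: 97 − 20·log₁₀(33.4/2.6) = 97 − 22.18 = 74.82 dB.
Σ 10^(L/10) = 3.058e+07 → L_total = 10·log₁₀(3.058e+07) = 74.85 dB.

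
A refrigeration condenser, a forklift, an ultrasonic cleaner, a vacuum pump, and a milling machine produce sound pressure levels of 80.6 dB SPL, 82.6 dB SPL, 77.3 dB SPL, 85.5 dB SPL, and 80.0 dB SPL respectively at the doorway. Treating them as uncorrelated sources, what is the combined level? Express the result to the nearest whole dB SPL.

Incoherent sources combine by intensity addition: L_total = 10·log₁₀(Σ 10^(L_i/10)).
Σ 10^(L/10) = 10^(80.6/10) + 10^(82.6/10) + 10^(77.3/10) + 10^(85.5/10) + 10^(80.0/10) = 8.053e+08.
L_total = 10·log₁₀(8.053e+08) = 89.06 dB SPL.

89 dB SPL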